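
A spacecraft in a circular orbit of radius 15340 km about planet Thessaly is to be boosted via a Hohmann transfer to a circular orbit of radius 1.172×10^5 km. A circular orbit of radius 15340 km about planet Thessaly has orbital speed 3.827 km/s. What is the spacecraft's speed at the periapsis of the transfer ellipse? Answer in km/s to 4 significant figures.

v = 5.089 km/s

From the circular-orbit relation v² = μ/r at r = 15340 km: μ = v²r = (3.827)² × 15340 = 2.24669×10^5 km³/s².
The Hohmann ellipse has a_t = (r₁ + r₂)/2 = 66270 km.
At periapsis, r = 15340 km.
From the vis-viva equation, v = √[μ(2/r − 1/a_t)] = 5.089 km/s.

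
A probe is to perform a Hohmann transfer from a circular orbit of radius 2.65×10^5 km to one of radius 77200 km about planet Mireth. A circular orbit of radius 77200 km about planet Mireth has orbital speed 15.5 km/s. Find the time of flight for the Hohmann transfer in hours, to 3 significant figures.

t = 14.3 hours

From the circular-orbit relation v² = μ/r at r = 77200 km: μ = v²r = (15.5)² × 77200 = 1.85473×10^7 km³/s².
Transfer-ellipse semi-major axis a_t = (r₁ + r₂)/2 = (2.650×10^5 + 77200)/2 = 1.711×10^5 km.
Half the transfer-orbit period gives t = π√(a_t³/μ) = 51630 s.
Converting: 51630 s ÷ 3600 s/hour = 14.3 hours.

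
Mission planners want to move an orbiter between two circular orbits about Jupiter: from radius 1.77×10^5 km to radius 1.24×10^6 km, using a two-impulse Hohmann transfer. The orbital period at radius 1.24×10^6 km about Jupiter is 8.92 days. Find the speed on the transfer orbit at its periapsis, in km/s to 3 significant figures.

From Kepler's third law T² = 4π²r³/μ at r = 1.24×10^6 km, T = 8.92 days = 8.92 × 86400 s = 7.70688×10^5 s: μ = 4π²r³/T² = 1.26727×10^8 km³/s².
Semi-major axis of the transfer orbit: a_t = (1.770×10^5 + 1.240×10^6)/2 = 7.085×10^5 km.
At periapsis, r = 1.770×10^5 km.
From the vis-viva equation, v = √[μ(2/r − 1/a_t)] = 35.40 km/s.

v = 35.4 km/s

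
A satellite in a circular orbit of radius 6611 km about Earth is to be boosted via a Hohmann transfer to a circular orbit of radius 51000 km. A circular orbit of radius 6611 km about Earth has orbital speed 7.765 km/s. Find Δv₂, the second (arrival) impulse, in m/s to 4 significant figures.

From the circular-orbit relation v² = μ/r at r = 6611 km: μ = v²r = (7.765)² × 6611 = 3.98612×10^5 km³/s².
Transfer-ellipse semi-major axis a_t = (r₁ + r₂)/2 = (6611 + 51000)/2 = 28805.5 km.
Circular speed at r = 51000 km: v_c = √(μ/r) = 2.7957 km/s.
Vis-viva on the transfer ellipse at r = 51000 km gives v_t = √[μ(2/r − 1/a_t)] = 1.3393 km/s.
Δv₂ = |v_t − v_c| = |1.3393 − 2.7957| = 1.456 km/s.

Δv₂ = 1456 m/s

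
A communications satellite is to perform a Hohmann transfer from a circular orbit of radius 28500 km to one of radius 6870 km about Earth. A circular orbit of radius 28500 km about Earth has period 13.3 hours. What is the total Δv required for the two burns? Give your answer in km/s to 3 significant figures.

Δv = 3.46 km/s

From Kepler's third law T² = 4π²r³/μ at r = 28500 km, T = 13.3 hours = 13.3 × 3600 s = 47880 s: μ = 4π²r³/T² = 3.98645×10^5 km³/s².
The Hohmann ellipse has a_t = (r₁ + r₂)/2 = 17685 km.
Circular speed at r₁: v₁ = √(μ/r₁) = √(3.98645×10^5/28500) = 3.740 km/s.
On the transfer ellipse at r₁, v² = μ(2/r − 1/a) gives v_a = √[μ(2/r₁ − 1/a_t)] = 2.331 km/s.
First burn Δv₁ = |v_a − v₁| = 1.409 km/s.
Circular speed at r₂: v₂ = √(μ/r₂) = 7.6175 km/s.
Transfer-orbit speed at r₂: v_p = √[μ(2/r₂ − 1/a_t)] = 9.6702 km/s.
Second burn Δv₂ = |v₂ − v_p| = 2.053 km/s.
Total Δv = Δv₁ + Δv₂ = 3.462 km/s.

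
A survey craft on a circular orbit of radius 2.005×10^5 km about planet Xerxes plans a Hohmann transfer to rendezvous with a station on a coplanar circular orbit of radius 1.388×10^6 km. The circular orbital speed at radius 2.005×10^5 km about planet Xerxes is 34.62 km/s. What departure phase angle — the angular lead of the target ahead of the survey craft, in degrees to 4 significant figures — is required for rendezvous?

φ = 102.1°

From the circular-orbit relation v² = μ/r at r = 2.005×10^5 km: μ = v²r = (34.62)² × 2.005×10^5 = 2.40308×10^8 km³/s².
Semi-major axis of the transfer orbit: a_t = (2.005×10^5 + 1.388×10^6)/2 = 7.9425×10^5 km.
Transfer time t = π√(a_t³/μ) = 1.435×10^5 s.
Target angular speed ω₂ = √(μ/r₂³) = 9.480×10^-6 rad/s.
Angle swept by the target during transfer: ω₂·t = 1.360 rad = 77.92°.
The survey craft traverses 180° on the transfer ellipse, so the target must lead by 180° − 77.92° = 102.1°.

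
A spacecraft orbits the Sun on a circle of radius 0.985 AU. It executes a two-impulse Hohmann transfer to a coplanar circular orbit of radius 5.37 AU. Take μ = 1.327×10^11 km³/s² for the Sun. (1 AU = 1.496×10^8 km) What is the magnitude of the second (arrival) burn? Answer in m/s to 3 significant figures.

Δv₂ = 5700 m/s

In km: r₁ = 0.985 × 1.496×10^8 = 1.47356×10^8 km; r₂ = 5.37 × 1.496×10^8 = 8.03352×10^8 km.
Transfer-ellipse semi-major axis a_t = (r₁ + r₂)/2 = (1.47356×10^8 + 8.03352×10^8)/2 = 4.75354×10^8 km.
Circular speed at r = 8.03352×10^8 km: v_c = √(μ/r) = 12.8523 km/s.
Transfer-orbit speed at the same r (vis-viva, a = a_t): v_t = √[μ(2/r − 1/a_t)] = 7.15579 km/s.
Δv₂ = |v_t − v_c| = |7.15579 − 12.8523| = 5.697 km/s.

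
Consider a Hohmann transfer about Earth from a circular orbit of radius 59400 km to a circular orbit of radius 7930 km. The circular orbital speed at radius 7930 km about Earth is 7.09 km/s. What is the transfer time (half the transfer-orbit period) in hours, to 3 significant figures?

From the circular-orbit relation v² = μ/r at r = 7930 km: μ = v²r = (7.09)² × 7930 = 3.98626×10^5 km³/s².
Transfer-ellipse semi-major axis a_t = (r₁ + r₂)/2 = (59400 + 7930)/2 = 33665 km.
Half the transfer-orbit period gives t = π√(a_t³/μ) = 30740 s.
Converting: 30740 s ÷ 3600 s/hour = 8.54 hours.

t = 8.54 hours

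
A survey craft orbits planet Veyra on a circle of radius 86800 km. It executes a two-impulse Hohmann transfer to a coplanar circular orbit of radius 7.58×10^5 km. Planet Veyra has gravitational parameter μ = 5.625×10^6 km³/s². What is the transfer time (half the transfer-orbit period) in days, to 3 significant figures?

Transfer-ellipse semi-major axis a_t = (r₁ + r₂)/2 = (86800 + 7.580×10^5)/2 = 4.224×10^5 km.
Half the transfer-orbit period gives t = π√(a_t³/μ) = 3.636×10^5 s.
Converting: 3.636×10^5 s ÷ 86400 s/day = 4.21 days.

t = 4.21 days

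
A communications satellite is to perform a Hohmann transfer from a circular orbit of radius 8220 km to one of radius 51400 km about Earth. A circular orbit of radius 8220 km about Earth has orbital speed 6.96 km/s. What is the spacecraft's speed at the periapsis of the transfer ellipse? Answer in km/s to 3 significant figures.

From the circular-orbit relation v² = μ/r at r = 8220 km: μ = v²r = (6.96)² × 8220 = 3.98190×10^5 km³/s².
The Hohmann ellipse has a_t = (r₁ + r₂)/2 = 29810 km.
The periapsis of the transfer ellipse is at r = 8220 km.
Applying v² = μ(2/r − 1/a_t): v = 9.139 km/s.

v = 9.14 km/s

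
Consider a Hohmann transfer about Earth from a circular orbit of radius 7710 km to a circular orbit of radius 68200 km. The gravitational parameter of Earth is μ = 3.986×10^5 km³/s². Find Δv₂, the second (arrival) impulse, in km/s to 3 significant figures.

Semi-major axis of the transfer orbit: a_t = (7710 + 68200)/2 = 37955 km.
On the circular orbit at r = 68200 km, v_c = √(μ/r) = 2.418 km/s.
Vis-viva on the transfer ellipse at r = 68200 km gives v_t = √[μ(2/r − 1/a_t)] = 1.090 km/s.
Δv₂ = |v_t − v_c| = |1.090 − 2.418| = 1.328 km/s.

Δv₂ = 1.33 km/s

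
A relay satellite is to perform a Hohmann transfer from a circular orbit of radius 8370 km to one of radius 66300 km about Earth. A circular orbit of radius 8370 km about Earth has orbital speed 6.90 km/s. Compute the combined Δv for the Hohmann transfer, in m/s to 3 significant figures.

From the circular-orbit relation v² = μ/r at r = 8370 km: μ = v²r = (6.90)² × 8370 = 3.98496×10^5 km³/s².
The Hohmann ellipse has a_t = (r₁ + r₂)/2 = 37335 km.
At r₁ the circular-orbit speed is v₁ = √(μ/r₁) = 6.900 km/s.
Transfer-orbit speed at r₁ (vis-viva equation): v_p = √[μ(2/r₁ − 1/a_t)] = 9.195 km/s.
First burn Δv₁ = |v_p − v₁| = 2.295 km/s.
At r₂, v₂ = √(μ/r₂) = 2.452 km/s.
Transfer-orbit speed at r₂: v_a = √[μ(2/r₂ − 1/a_t)] = 1.161 km/s.
Second burn Δv₂ = |v₂ − v_a| = 1.291 km/s.
Total Δv = Δv₁ + Δv₂ = 3.586 km/s.

Δv = 3590 m/s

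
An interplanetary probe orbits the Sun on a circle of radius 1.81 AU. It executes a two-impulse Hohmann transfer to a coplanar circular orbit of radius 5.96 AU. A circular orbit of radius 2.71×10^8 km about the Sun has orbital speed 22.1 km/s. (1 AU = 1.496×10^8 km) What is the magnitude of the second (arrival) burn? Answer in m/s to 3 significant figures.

From the circular-orbit relation v² = μ/r at r = 2.71×10^8 km: μ = v²r = (22.1)² × 2.71×10^8 = 1.32359×10^11 km³/s².
In km: r₁ = 1.81 × 1.496×10^8 = 2.70776×10^8 km; r₂ = 5.96 × 1.496×10^8 = 8.91616×10^8 km.
The Hohmann ellipse has a_t = (r₁ + r₂)/2 = 5.81196×10^8 km.
Circular speed at r = 8.91616×10^8 km: v_c = √(μ/r) = 12.184 km/s.
Vis-viva on the transfer ellipse at r = 8.91616×10^8 km gives v_t = √[μ(2/r − 1/a_t)] = 8.3163 km/s.
Δv₂ = |v_t − v_c| = |8.3163 − 12.184| = 3.868 km/s.

Δv₂ = 3870 m/s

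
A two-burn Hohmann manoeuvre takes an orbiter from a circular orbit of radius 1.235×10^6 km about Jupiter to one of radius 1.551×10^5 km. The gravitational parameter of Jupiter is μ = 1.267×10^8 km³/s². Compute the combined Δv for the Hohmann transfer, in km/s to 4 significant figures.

Δv = 14.86 km/s

Transfer-ellipse semi-major axis a_t = (r₁ + r₂)/2 = (1.235×10^6 + 1.551×10^5)/2 = 6.9505×10^5 km.
At r₁ the circular-orbit speed is v₁ = √(μ/r₁) = 10.129 km/s.
Transfer-orbit speed at r₁ (v² = μ(2/r − 1/a)): v_a = √[μ(2/r₁ − 1/a_t)] = 4.7847 km/s.
First burn Δv₁ = |v_a − v₁| = 5.344 km/s.
Circular speed at r₂: v₂ = √(μ/r₂) = 28.581 km/s.
Transfer-orbit speed at r₂: v_p = √[μ(2/r₂ − 1/a_t)] = 38.098 km/s.
Second burn Δv₂ = |v₂ − v_p| = 9.517 km/s.
Total Δv = Δv₁ + Δv₂ = 14.86 km/s.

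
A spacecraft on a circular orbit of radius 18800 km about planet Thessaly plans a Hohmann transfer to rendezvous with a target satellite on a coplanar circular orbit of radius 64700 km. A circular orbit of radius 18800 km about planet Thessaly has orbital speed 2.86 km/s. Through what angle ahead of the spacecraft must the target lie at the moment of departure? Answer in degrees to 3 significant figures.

φ = 86.7°

From the circular-orbit relation v² = μ/r at r = 18800 km: μ = v²r = (2.86)² × 18800 = 1.53776×10^5 km³/s².
The Hohmann ellipse has a_t = (r₁ + r₂)/2 = 41750 km.
The half-period of the transfer ellipse is t = π√(a_t³/μ) = 68342.31 s.
Target angular speed ω₂ = √(μ/r₂³) = 2.382805×10^-5 rad/s.
Angle swept by the target during transfer: ω₂·t = 1.62846 rad = 93.30°.
The spacecraft traverses 180° on the transfer ellipse, so the target must lead by 180° − 93.30° = 86.7°.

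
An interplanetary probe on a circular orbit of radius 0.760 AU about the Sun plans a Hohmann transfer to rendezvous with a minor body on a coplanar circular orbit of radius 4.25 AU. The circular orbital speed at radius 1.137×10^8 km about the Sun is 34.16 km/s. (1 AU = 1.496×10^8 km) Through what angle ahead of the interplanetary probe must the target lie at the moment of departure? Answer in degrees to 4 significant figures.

From the circular-orbit relation v² = μ/r at r = 1.137×10^8 km: μ = v²r = (34.16)² × 1.137×10^8 = 1.32677×10^11 km³/s².
In km: r₁ = 0.760 × 1.496×10^8 = 1.13696×10^8 km; r₂ = 4.25 × 1.496×10^8 = 6.358×10^8 km.
Transfer-ellipse semi-major axis a_t = (r₁ + r₂)/2 = (1.13696×10^8 + 6.358×10^8)/2 = 3.74748×10^8 km.
The half-period of the transfer ellipse is t = π√(a_t³/μ) = 6.257×10^7 s.
Target angular speed ω₂ = √(μ/r₂³) = 2.272×10^-8 rad/s.
Angle swept by the target during transfer: ω₂·t = 1.4216 rad = 81.45°.
The interplanetary probe traverses 180° on the transfer ellipse, so the target must lead by 180° − 81.45° = 98.55°.

φ = 98.55°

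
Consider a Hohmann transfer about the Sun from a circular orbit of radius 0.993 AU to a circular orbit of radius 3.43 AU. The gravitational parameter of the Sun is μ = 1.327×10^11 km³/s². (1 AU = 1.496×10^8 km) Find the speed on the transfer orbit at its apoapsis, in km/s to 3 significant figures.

v = 10.8 km/s

In km: r₁ = 0.993 × 1.496×10^8 = 1.485528×10^8 km; r₂ = 3.43 × 1.496×10^8 = 5.13128×10^8 km.
The Hohmann ellipse has a_t = (r₁ + r₂)/2 = 3.308404×10^8 km.
The apoapsis of the transfer ellipse is at r = 5.13128×10^8 km.
Applying v² = μ(2/r − 1/a_t): v = 10.78 km/s.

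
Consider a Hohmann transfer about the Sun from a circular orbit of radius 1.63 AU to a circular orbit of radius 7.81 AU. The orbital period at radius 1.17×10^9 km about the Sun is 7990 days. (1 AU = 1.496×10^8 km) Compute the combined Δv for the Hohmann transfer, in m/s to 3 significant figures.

Δv = 11100 m/s

From Kepler's third law T² = 4π²r³/μ at r = 1.17×10^9 km, T = 7990 days = 7990 × 86400 s = 6.90336×10^8 s: μ = 4π²r³/T² = 1.32677×10^11 km³/s².
In km: r₁ = 1.63 × 1.496×10^8 = 2.43848×10^8 km; r₂ = 7.81 × 1.496×10^8 = 1.168376×10^9 km.
Transfer-ellipse semi-major axis a_t = (r₁ + r₂)/2 = (2.43848×10^8 + 1.168376×10^9)/2 = 7.06112×10^8 km.
At r₁ the circular-orbit speed is v₁ = √(μ/r₁) = 23.326 km/s.
On the transfer ellipse at r₁, vis-viva equation gives v_p = √[μ(2/r₁ − 1/a_t)] = 30.005 km/s.
First burn Δv₁ = |v_p − v₁| = 6.679 km/s.
At r₂, v₂ = √(μ/r₂) = 10.656 km/s.
Transfer-orbit speed at r₂: v_a = √[μ(2/r₂ − 1/a_t)] = 6.2622 km/s.
Second burn Δv₂ = |v₂ − v_a| = 4.394 km/s.
Δv = Δv₁ + Δv₂ = 6.679 + 4.394 = 11.07 km/s.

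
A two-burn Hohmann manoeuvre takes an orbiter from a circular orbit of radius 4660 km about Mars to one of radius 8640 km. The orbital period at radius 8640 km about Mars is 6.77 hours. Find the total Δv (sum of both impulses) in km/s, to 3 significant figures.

Δv = 0.787 km/s

From Kepler's third law T² = 4π²r³/μ at r = 8640 km, T = 6.77 hours = 6.77 × 3600 s = 24372 s: μ = 4π²r³/T² = 42866.6 km³/s².
The Hohmann ellipse has a_t = (r₁ + r₂)/2 = 6650 km.
Circular speed at r₁: v₁ = √(μ/r₁) = √(42866.6/4660) = 3.032958 km/s.
On the transfer ellipse at r₁, vis-viva equation gives v_p = √[μ(2/r₁ − 1/a_t)] = 3.457104 km/s.
First burn Δv₁ = |v_p − v₁| = 0.42415 km/s.
Circular speed at r₂: v₂ = √(μ/r₂) = 2.227422 km/s.
Transfer-orbit speed at r₂: v_a = √[μ(2/r₂ − 1/a_t)] = 1.864595 km/s.
Second burn Δv₂ = |v₂ − v_a| = 0.36283 km/s.
Total Δv = Δv₁ + Δv₂ = 0.7870 km/s.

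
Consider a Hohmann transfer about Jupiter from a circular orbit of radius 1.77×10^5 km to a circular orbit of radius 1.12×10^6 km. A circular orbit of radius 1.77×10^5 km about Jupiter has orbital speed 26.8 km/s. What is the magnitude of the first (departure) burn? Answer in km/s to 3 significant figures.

From the circular-orbit relation v² = μ/r at r = 1.77×10^5 km: μ = v²r = (26.8)² × 1.77×10^5 = 1.27128×10^8 km³/s².
Transfer-ellipse semi-major axis a_t = (r₁ + r₂)/2 = (1.770×10^5 + 1.120×10^6)/2 = 6.485×10^5 km.
On the circular orbit at r = 1.770×10^5 km, v_c = √(μ/r) = 26.80 km/s.
Transfer-orbit speed at the same r (vis-viva, a = a_t): v_t = √[μ(2/r − 1/a_t)] = 35.22 km/s.
Δv₁ = |v_t − v_c| = |35.22 − 26.80| = 8.420 km/s.

Δv₁ = 8.42 km/s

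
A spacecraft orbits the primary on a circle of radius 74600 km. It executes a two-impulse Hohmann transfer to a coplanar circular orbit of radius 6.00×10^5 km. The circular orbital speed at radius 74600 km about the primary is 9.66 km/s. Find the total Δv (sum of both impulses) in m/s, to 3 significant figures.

From the circular-orbit relation v² = μ/r at r = 74600 km: μ = v²r = (9.66)² × 74600 = 6.96134×10^6 km³/s².
The Hohmann ellipse has a_t = (r₁ + r₂)/2 = 3.373×10^5 km.
At r₁ the circular-orbit speed is v₁ = √(μ/r₁) = 9.6600 km/s.
On the transfer ellipse at r₁, vis-viva gives v_p = √[μ(2/r₁ − 1/a_t)] = 12.884 km/s.
First burn Δv₁ = |v_p − v₁| = 3.224 km/s.
Circular speed at r₂: v₂ = √(μ/r₂) = 3.406 km/s.
Transfer-orbit speed at r₂: v_a = √[μ(2/r₂ − 1/a_t)] = 1.602 km/s.
Second burn Δv₂ = |v₂ − v_a| = 1.804 km/s.
Δv = Δv₁ + Δv₂ = 3.224 + 1.804 = 5.028 km/s.

Δv = 5030 m/s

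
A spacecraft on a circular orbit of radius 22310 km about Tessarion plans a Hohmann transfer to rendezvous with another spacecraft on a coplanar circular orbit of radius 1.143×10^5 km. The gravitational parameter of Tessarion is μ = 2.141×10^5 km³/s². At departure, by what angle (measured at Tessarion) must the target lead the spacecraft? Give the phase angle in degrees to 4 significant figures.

Semi-major axis of the transfer orbit: a_t = (22310 + 1.143×10^5)/2 = 68305 km.
Transfer time t = π√(a_t³/μ) = 1.21205×10^5 s.
The target's mean motion on its circular orbit is ω₂ = √(μ/r₂³) = 1.19740×10^-5 rad/s.
Angle swept by the target during transfer: ω₂·t = 1.4513 rad = 83.15°.
The spacecraft traverses 180° on the transfer ellipse, so the target must lead by 180° − 83.15° = 96.85°.

φ = 96.85°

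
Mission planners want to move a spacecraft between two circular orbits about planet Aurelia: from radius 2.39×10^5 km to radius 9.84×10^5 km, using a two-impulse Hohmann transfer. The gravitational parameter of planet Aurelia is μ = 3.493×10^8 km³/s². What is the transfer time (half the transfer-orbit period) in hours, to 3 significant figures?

Transfer-ellipse semi-major axis a_t = (r₁ + r₂)/2 = (2.390×10^5 + 9.840×10^5)/2 = 6.115×10^5 km.
By Kepler's third law the transfer-orbit period is T = 2π√(a_t³/μ), so t = T/2 = 80380 s.
Converting: 80380 s ÷ 3600 s/hour = 22.3 hours.

t = 22.3 hours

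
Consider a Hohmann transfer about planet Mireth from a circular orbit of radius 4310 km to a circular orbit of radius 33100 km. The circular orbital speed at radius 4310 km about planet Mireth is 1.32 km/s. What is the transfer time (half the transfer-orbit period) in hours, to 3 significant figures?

From the circular-orbit relation v² = μ/r at r = 4310 km: μ = v²r = (1.32)² × 4310 = 7509.74 km³/s².
The Hohmann ellipse has a_t = (r₁ + r₂)/2 = 18705 km.
Half the transfer-orbit period gives t = π√(a_t³/μ) = 92740 s.
Converting: 92740 s ÷ 3600 s/hour = 25.8 hours.

t = 25.8 hours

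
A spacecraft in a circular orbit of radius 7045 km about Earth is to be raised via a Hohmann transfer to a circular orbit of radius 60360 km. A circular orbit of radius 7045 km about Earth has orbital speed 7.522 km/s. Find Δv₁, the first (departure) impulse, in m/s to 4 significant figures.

Δv₁ = 2544 m/s

From the circular-orbit relation v² = μ/r at r = 7045 km: μ = v²r = (7.522)² × 7045 = 3.98610×10^5 km³/s².
Semi-major axis of the transfer orbit: a_t = (7045 + 60360)/2 = 33702.5 km.
Circular speed at r = 7045 km: v_c = √(μ/r) = 7.5220 km/s.
Transfer-orbit speed at the same r (vis-viva, a = a_t): v_t = √[μ(2/r − 1/a_t)] = 10.066 km/s.
Δv₁ = |v_t − v_c| = |10.066 − 7.5220| = 2.544 km/s.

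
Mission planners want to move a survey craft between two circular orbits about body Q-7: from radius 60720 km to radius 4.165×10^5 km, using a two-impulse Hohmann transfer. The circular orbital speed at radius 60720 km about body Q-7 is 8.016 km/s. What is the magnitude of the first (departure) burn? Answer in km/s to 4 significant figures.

Δv₁ = 2.575 km/s

From the circular-orbit relation v² = μ/r at r = 60720 km: μ = v²r = (8.016)² × 60720 = 3.90164×10^6 km³/s².
The Hohmann ellipse has a_t = (r₁ + r₂)/2 = 2.3861×10^5 km.
On the circular orbit at r = 60720 km, v_c = √(μ/r) = 8.0160 km/s.
Vis-viva on the transfer ellipse at r = 60720 km gives v_t = √[μ(2/r − 1/a_t)] = 10.591 km/s.
Δv₁ = |v_t − v_c| = |10.591 − 8.0160| = 2.575 km/s.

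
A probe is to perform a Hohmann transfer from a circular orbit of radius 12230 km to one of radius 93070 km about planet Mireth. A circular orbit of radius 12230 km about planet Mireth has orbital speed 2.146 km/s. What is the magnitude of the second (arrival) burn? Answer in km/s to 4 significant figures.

From the circular-orbit relation v² = μ/r at r = 12230 km: μ = v²r = (2.146)² × 12230 = 56323.0 km³/s².
Semi-major axis of the transfer orbit: a_t = (12230 + 93070)/2 = 52650 km.
Circular speed at r = 93070 km: v_c = √(μ/r) = 0.7779 km/s.
Vis-viva on the transfer ellipse at r = 93070 km gives v_t = √[μ(2/r − 1/a_t)] = 0.3749 km/s.
Δv₂ = |v_t − v_c| = |0.3749 − 0.7779| = 0.4030 km/s.

Δv₂ = 0.4030 km/s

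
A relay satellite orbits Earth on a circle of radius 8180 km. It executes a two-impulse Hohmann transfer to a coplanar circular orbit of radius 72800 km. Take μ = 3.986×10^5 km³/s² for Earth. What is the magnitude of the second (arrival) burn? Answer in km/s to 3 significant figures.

Δv₂ = 1.29 km/s

Transfer-ellipse semi-major axis a_t = (r₁ + r₂)/2 = (8180 + 72800)/2 = 40490 km.
Circular speed at r = 72800 km: v_c = √(μ/r) = 2.340 km/s.
Transfer-orbit speed at the same r (vis-viva, a = a_t): v_t = √[μ(2/r − 1/a_t)] = 1.052 km/s.
Δv₂ = |v_t − v_c| = |1.052 − 2.340| = 1.288 km/s.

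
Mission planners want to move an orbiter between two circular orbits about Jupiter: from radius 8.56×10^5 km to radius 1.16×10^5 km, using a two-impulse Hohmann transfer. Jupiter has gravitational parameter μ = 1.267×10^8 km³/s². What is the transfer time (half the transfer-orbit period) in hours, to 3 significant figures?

The Hohmann ellipse has a_t = (r₁ + r₂)/2 = 4.860×10^5 km.
Half the transfer-orbit period gives t = π√(a_t³/μ) = 94560 s.
Converting: 94560 s ÷ 3600 s/hour = 26.3 hours.

t = 26.3 hours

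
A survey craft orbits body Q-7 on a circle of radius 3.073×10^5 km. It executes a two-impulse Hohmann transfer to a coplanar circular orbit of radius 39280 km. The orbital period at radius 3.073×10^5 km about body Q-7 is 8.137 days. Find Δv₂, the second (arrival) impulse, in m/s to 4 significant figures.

From Kepler's third law T² = 4π²r³/μ at r = 3.073×10^5 km, T = 8.137 days = 8.137 × 86400 s = 7.030368×10^5 s: μ = 4π²r³/T² = 2.31788×10^6 km³/s².
Transfer-ellipse semi-major axis a_t = (r₁ + r₂)/2 = (3.073×10^5 + 39280)/2 = 1.7329×10^5 km.
Circular speed at r = 39280 km: v_c = √(μ/r) = 7.682 km/s.
Vis-viva on the transfer ellipse at r = 39280 km gives v_t = √[μ(2/r − 1/a_t)] = 10.23 km/s.
Δv₂ = |v_t − v_c| = |10.23 − 7.682| = 2.548 km/s.

Δv₂ = 2548 m/s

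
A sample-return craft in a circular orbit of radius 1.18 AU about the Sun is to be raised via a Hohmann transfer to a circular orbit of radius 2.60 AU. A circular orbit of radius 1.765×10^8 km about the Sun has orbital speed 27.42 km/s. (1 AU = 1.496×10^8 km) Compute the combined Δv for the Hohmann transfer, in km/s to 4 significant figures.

Δv = 8.616 km/s

From the circular-orbit relation v² = μ/r at r = 1.765×10^8 km: μ = v²r = (27.42)² × 1.765×10^8 = 1.32703×10^11 km³/s².
In km: r₁ = 1.18 × 1.496×10^8 = 1.76528×10^8 km; r₂ = 2.60 × 1.496×10^8 = 3.8896×10^8 km.
Semi-major axis of the transfer orbit: a_t = (1.76528×10^8 + 3.8896×10^8)/2 = 2.82744×10^8 km.
Circular speed at r₁: v₁ = √(μ/r₁) = √(1.32703×10^11/1.76528×10^8) = 27.42 km/s.
Transfer-orbit speed at r₁ (vis-viva equation): v_p = √[μ(2/r₁ − 1/a_t)] = 32.16 km/s.
First burn Δv₁ = |v_p − v₁| = 4.740 km/s.
Circular speed at r₂: v₂ = √(μ/r₂) = 18.471 km/s.
Transfer-orbit speed at r₂: v_a = √[μ(2/r₂ − 1/a_t)] = 14.595 km/s.
Second burn Δv₂ = |v₂ − v_a| = 3.876 km/s.
Δv = Δv₁ + Δv₂ = 4.740 + 3.876 = 8.616 km/s.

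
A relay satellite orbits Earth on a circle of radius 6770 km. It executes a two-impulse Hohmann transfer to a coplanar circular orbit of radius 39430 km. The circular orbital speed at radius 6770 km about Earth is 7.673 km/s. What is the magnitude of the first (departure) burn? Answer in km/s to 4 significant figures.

Δv₁ = 2.352 km/s

From the circular-orbit relation v² = μ/r at r = 6770 km: μ = v²r = (7.673)² × 6770 = 3.98583×10^5 km³/s².
The Hohmann ellipse has a_t = (r₁ + r₂)/2 = 23100 km.
On the circular orbit at r = 6770 km, v_c = √(μ/r) = 7.6730 km/s.
Transfer-orbit speed at the same r (vis-viva, a = a_t): v_t = √[μ(2/r − 1/a_t)] = 10.025 km/s.
Δv₁ = |v_t − v_c| = |10.025 − 7.6730| = 2.352 km/s.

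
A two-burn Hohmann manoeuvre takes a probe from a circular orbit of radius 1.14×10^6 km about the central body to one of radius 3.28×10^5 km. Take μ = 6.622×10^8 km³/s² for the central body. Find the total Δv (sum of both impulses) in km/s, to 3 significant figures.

Δv = 19.1 km/s

Transfer-ellipse semi-major axis a_t = (r₁ + r₂)/2 = (1.140×10^6 + 3.280×10^5)/2 = 7.340×10^5 km.
Circular speed at r₁: v₁ = √(μ/r₁) = √(6.622×10^8/1.140×10^6) = 24.10 km/s.
Transfer-orbit speed at r₁ (vis-viva): v_a = √[μ(2/r₁ − 1/a_t)] = 16.11 km/s.
First burn Δv₁ = |v_a − v₁| = 7.990 km/s.
Circular speed at r₂: v₂ = √(μ/r₂) = 44.9322 km/s.
Transfer-orbit speed at r₂: v_p = √[μ(2/r₂ − 1/a_t)] = 55.9967 km/s.
Second burn Δv₂ = |v₂ − v_p| = 11.06 km/s.
Total Δv = Δv₁ + Δv₂ = 19.05 km/s.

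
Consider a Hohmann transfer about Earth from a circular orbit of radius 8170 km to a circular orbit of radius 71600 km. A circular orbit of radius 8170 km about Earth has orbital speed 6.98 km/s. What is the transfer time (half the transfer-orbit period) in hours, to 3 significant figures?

From the circular-orbit relation v² = μ/r at r = 8170 km: μ = v²r = (6.98)² × 8170 = 3.98046×10^5 km³/s².
Transfer-ellipse semi-major axis a_t = (r₁ + r₂)/2 = (8170 + 71600)/2 = 39885 km.
Half the transfer-orbit period gives t = π√(a_t³/μ) = 39660 s.
Converting: 39660 s ÷ 3600 s/hour = 11.0 hours.

t = 11.0 hours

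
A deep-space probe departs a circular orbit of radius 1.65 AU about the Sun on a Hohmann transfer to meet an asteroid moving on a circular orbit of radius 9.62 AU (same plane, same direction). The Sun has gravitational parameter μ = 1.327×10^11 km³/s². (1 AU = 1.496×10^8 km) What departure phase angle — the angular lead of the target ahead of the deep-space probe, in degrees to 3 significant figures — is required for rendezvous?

In km: r₁ = 1.65 × 1.496×10^8 = 2.4684×10^8 km; r₂ = 9.62 × 1.496×10^8 = 1.439152×10^9 km.
The Hohmann ellipse has a_t = (r₁ + r₂)/2 = 8.42996×10^8 km.
Transfer time t = π√(a_t³/μ) = 2.1108×10^8 s.
Target angular speed ω₂ = √(μ/r₂³) = 6.6723×10^-9 rad/s.
Angle swept by the target during transfer: ω₂·t = 1.4084 rad = 80.70°.
Arrival is 180° from departure on the ellipse, so φ = 180° − 80.70° = 99.3°.

φ = 99.3°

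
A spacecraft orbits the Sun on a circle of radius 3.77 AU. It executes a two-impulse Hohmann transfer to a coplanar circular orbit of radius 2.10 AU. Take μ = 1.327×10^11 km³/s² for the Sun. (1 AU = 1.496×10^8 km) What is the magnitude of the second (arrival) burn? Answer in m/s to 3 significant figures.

In km: r₁ = 3.77 × 1.496×10^8 = 5.63992×10^8 km; r₂ = 2.10 × 1.496×10^8 = 3.1416×10^8 km.
Semi-major axis of the transfer orbit: a_t = (5.63992×10^8 + 3.1416×10^8)/2 = 4.39076×10^8 km.
Circular speed at r = 3.1416×10^8 km: v_c = √(μ/r) = 20.552 km/s.
Transfer-orbit speed at the same r (vis-viva, a = a_t): v_t = √[μ(2/r − 1/a_t)] = 23.293 km/s.
Δv₂ = |v_t − v_c| = |23.293 − 20.552| = 2.741 km/s.

Δv₂ = 2740 m/s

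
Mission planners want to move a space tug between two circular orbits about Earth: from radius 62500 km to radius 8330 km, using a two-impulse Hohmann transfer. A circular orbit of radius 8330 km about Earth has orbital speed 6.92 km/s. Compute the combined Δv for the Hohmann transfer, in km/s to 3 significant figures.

Δv = 3.57 km/s

From the circular-orbit relation v² = μ/r at r = 8330 km: μ = v²r = (6.92)² × 8330 = 3.98894×10^5 km³/s².
Transfer-ellipse semi-major axis a_t = (r₁ + r₂)/2 = (62500 + 8330)/2 = 35415 km.
Circular speed at r₁: v₁ = √(μ/r₁) = √(3.98894×10^5/62500) = 2.526 km/s.
Transfer-orbit speed at r₁ (vis-viva): v_a = √[μ(2/r₁ − 1/a_t)] = 1.225 km/s.
First burn Δv₁ = |v_a − v₁| = 1.301 km/s.
At r₂, v₂ = √(μ/r₂) = 6.920 km/s.
Transfer-orbit speed at r₂: v_p = √[μ(2/r₂ − 1/a_t)] = 9.193 km/s.
Second burn Δv₂ = |v₂ − v_p| = 2.273 km/s.
Total Δv = Δv₁ + Δv₂ = 3.574 km/s.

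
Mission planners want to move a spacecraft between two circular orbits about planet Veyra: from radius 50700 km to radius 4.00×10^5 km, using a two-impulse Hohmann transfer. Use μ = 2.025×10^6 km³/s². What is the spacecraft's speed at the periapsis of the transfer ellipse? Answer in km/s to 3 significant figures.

v = 8.42 km/s

Transfer-ellipse semi-major axis a_t = (r₁ + r₂)/2 = (50700 + 4.000×10^5)/2 = 2.2535×10^5 km.
The periapsis of the transfer ellipse is at r = 50700 km.
Applying v² = μ(2/r − 1/a_t): v = 8.420 km/s.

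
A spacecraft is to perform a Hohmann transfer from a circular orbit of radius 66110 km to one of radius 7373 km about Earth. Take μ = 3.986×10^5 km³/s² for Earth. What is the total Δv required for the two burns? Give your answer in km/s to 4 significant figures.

Transfer-ellipse semi-major axis a_t = (r₁ + r₂)/2 = (66110 + 7373)/2 = 36741.5 km.
At r₁ the circular-orbit speed is v₁ = √(μ/r₁) = 2.45547 km/s.
On the transfer ellipse at r₁, vis-viva equation gives v_a = √[μ(2/r₁ − 1/a_t)] = 1.09996 km/s.
First burn Δv₁ = |v_a − v₁| = 1.356 km/s.
Circular speed at r₂: v₂ = √(μ/r₂) = 7.353 km/s.
Transfer-orbit speed at r₂: v_p = √[μ(2/r₂ − 1/a_t)] = 9.863 km/s.
Second burn Δv₂ = |v₂ − v_p| = 2.510 km/s.
Total Δv = Δv₁ + Δv₂ = 3.866 km/s.

Δv = 3.866 km/s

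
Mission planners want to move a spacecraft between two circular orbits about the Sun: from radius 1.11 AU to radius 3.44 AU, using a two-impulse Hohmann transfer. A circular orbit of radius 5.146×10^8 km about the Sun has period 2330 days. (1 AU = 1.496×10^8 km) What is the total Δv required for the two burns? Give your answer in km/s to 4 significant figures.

Δv = 11.34 km/s

From Kepler's third law T² = 4π²r³/μ at r = 5.146×10^8 km, T = 2330 days = 2330 × 86400 s = 2.01312×10^8 s: μ = 4π²r³/T² = 1.32749×10^11 km³/s².
In km: r₁ = 1.11 × 1.496×10^8 = 1.66056×10^8 km; r₂ = 3.44 × 1.496×10^8 = 5.14624×10^8 km.
Semi-major axis of the transfer orbit: a_t = (1.66056×10^8 + 5.14624×10^8)/2 = 3.4034×10^8 km.
At r₁ the circular-orbit speed is v₁ = √(μ/r₁) = 28.274 km/s.
Transfer-orbit speed at r₁ (vis-viva equation): v_p = √[μ(2/r₁ − 1/a_t)] = 34.768 km/s.
First burn Δv₁ = |v_p − v₁| = 6.494 km/s.
Circular speed at r₂: v₂ = √(μ/r₂) = 16.061 km/s.
Transfer-orbit speed at r₂: v_a = √[μ(2/r₂ − 1/a_t)] = 11.219 km/s.
Second burn Δv₂ = |v₂ − v_a| = 4.842 km/s.
Total Δv = Δv₁ + Δv₂ = 11.34 km/s.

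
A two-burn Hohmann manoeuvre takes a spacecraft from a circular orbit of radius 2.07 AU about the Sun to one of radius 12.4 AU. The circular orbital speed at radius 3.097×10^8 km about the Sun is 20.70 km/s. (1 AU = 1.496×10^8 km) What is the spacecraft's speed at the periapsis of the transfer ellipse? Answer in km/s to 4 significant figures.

From the circular-orbit relation v² = μ/r at r = 3.097×10^8 km: μ = v²r = (20.70)² × 3.097×10^8 = 1.32703×10^11 km³/s².
In km: r₁ = 2.07 × 1.496×10^8 = 3.09672×10^8 km; r₂ = 12.4 × 1.496×10^8 = 1.85504×10^9 km.
Transfer-ellipse semi-major axis a_t = (r₁ + r₂)/2 = (3.09672×10^8 + 1.85504×10^9)/2 = 1.082356×10^9 km.
At periapsis, r = 3.09672×10^8 km.
Applying v² = μ(2/r − 1/a_t): v = 27.10 km/s.

v = 27.10 km/s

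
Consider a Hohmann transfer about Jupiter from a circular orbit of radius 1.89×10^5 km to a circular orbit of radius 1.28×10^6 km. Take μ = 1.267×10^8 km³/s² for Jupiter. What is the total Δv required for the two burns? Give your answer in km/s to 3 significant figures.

Δv = 13.2 km/s

The Hohmann ellipse has a_t = (r₁ + r₂)/2 = 7.345×10^5 km.
Circular speed at r₁: v₁ = √(μ/r₁) = √(1.267×10^8/1.890×10^5) = 25.892 km/s.
Transfer-orbit speed at r₁ (vis-viva): v_p = √[μ(2/r₁ − 1/a_t)] = 34.180 km/s.
First burn Δv₁ = |v_p − v₁| = 8.288 km/s.
At r₂, v₂ = √(μ/r₂) = 9.949 km/s.
Transfer-orbit speed at r₂: v_a = √[μ(2/r₂ − 1/a_t)] = 5.047 km/s.
Second burn Δv₂ = |v₂ − v_a| = 4.902 km/s.
Total Δv = Δv₁ + Δv₂ = 13.19 km/s.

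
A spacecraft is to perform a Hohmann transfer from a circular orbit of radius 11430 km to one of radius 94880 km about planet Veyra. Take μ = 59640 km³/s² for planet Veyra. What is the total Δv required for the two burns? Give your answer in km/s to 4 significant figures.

Δv = 1.193 km/s

The Hohmann ellipse has a_t = (r₁ + r₂)/2 = 53155 km.
At r₁ the circular-orbit speed is v₁ = √(μ/r₁) = 2.28426 km/s.
Transfer-orbit speed at r₁ (vis-viva): v_p = √[μ(2/r₁ − 1/a_t)] = 3.05183 km/s.
First burn Δv₁ = |v_p − v₁| = 0.7676 km/s.
At r₂, v₂ = √(μ/r₂) = 0.7928 km/s.
Transfer-orbit speed at r₂: v_a = √[μ(2/r₂ − 1/a_t)] = 0.3676 km/s.
Second burn Δv₂ = |v₂ − v_a| = 0.4252 km/s.
Total Δv = Δv₁ + Δv₂ = 1.193 km/s.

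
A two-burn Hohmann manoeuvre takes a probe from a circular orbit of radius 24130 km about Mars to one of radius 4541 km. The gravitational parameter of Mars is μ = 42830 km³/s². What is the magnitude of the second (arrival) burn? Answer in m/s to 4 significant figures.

Semi-major axis of the transfer orbit: a_t = (24130 + 4541)/2 = 14335.5 km.
On the circular orbit at r = 4541 km, v_c = √(μ/r) = 3.07113 km/s.
Vis-viva on the transfer ellipse at r = 4541 km gives v_t = √[μ(2/r − 1/a_t)] = 3.98447 km/s.
Δv₂ = |v_t − v_c| = |3.98447 − 3.07113| = 0.9133 km/s.

Δv₂ = 913.3 m/s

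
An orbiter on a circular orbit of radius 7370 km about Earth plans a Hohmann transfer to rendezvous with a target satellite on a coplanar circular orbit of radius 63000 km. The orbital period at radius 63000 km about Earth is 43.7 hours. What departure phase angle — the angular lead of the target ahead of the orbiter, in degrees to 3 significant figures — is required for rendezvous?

φ = 105°

From Kepler's third law T² = 4π²r³/μ at r = 63000 km, T = 43.7 hours = 43.7 × 3600 s = 1.5732×10^5 s: μ = 4π²r³/T² = 3.98854×10^5 km³/s².
Transfer-ellipse semi-major axis a_t = (r₁ + r₂)/2 = (7370 + 63000)/2 = 35185 km.
Transfer time t = π√(a_t³/μ) = 32830 s.
Target angular speed ω₂ = √(μ/r₂³) = 3.994×10^-5 rad/s.
Angle swept by the target during transfer: ω₂·t = 1.3112 rad = 75.13°.
Arrival is 180° from departure on the ellipse, so φ = 180° − 75.13° = 105°.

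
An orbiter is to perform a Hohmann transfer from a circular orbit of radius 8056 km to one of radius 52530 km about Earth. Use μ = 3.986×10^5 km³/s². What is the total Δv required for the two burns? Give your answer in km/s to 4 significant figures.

Transfer-ellipse semi-major axis a_t = (r₁ + r₂)/2 = (8056 + 52530)/2 = 30293 km.
At r₁ the circular-orbit speed is v₁ = √(μ/r₁) = 7.034 km/s.
Transfer-orbit speed at r₁ (vis-viva): v_p = √[μ(2/r₁ − 1/a_t)] = 9.263 km/s.
First burn Δv₁ = |v_p − v₁| = 2.229 km/s.
Circular speed at r₂: v₂ = √(μ/r₂) = 2.755 km/s.
Transfer-orbit speed at r₂: v_a = √[μ(2/r₂ − 1/a_t)] = 1.421 km/s.
Second burn Δv₂ = |v₂ − v_a| = 1.334 km/s.
Total Δv = Δv₁ + Δv₂ = 3.563 km/s.

Δv = 3.563 km/s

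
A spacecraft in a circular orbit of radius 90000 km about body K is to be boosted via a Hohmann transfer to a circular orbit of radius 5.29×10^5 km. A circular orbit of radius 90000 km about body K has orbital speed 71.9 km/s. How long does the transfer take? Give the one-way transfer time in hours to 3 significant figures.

From the circular-orbit relation v² = μ/r at r = 90000 km: μ = v²r = (71.9)² × 90000 = 4.65265×10^8 km³/s².
Semi-major axis of the transfer orbit: a_t = (90000 + 5.290×10^5)/2 = 3.095×10^5 km.
Half the transfer-orbit period gives t = π√(a_t³/μ) = 25080 s.
Converting: 25080 s ÷ 3600 s/hour = 6.97 hours.

t = 6.97 hours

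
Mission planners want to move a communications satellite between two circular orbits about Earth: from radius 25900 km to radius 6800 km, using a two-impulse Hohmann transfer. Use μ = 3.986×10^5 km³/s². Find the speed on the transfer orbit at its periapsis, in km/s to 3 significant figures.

v = 9.64 km/s

The Hohmann ellipse has a_t = (r₁ + r₂)/2 = 16350 km.
At periapsis, r = 6800 km.
Applying v² = μ(2/r − 1/a_t): v = 9.636 km/s.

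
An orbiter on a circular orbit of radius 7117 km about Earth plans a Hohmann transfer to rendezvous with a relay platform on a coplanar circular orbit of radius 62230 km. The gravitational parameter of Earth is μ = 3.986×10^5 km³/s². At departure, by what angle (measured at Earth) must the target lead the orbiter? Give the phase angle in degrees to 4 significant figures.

φ = 105.1°

Transfer-ellipse semi-major axis a_t = (r₁ + r₂)/2 = (7117 + 62230)/2 = 34673.5 km.
The half-period of the transfer ellipse is t = π√(a_t³/μ) = 32128 s.
Target angular speed ω₂ = √(μ/r₂³) = 4.0670×10^-5 rad/s.
Angle swept by the target during transfer: ω₂·t = 1.3066 rad = 74.86°.
Arrival is 180° from departure on the ellipse, so φ = 180° − 74.86° = 105.1°.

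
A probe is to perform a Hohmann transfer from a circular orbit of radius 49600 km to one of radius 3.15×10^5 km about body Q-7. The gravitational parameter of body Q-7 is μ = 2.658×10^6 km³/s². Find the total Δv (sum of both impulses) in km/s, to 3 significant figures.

Transfer-ellipse semi-major axis a_t = (r₁ + r₂)/2 = (49600 + 3.150×10^5)/2 = 1.823×10^5 km.
Circular speed at r₁: v₁ = √(μ/r₁) = √(2.658×10^6/49600) = 7.3204 km/s.
Transfer-orbit speed at r₁ (v² = μ(2/r − 1/a)): v_p = √[μ(2/r₁ − 1/a_t)] = 9.6227 km/s.
First burn Δv₁ = |v_p − v₁| = 2.302 km/s.
At r₂, v₂ = √(μ/r₂) = 2.905 km/s.
Transfer-orbit speed at r₂: v_a = √[μ(2/r₂ − 1/a_t)] = 1.515 km/s.
Second burn Δv₂ = |v₂ − v_a| = 1.390 km/s.
Δv = Δv₁ + Δv₂ = 2.302 + 1.390 = 3.692 km/s.

Δv = 3.69 km/s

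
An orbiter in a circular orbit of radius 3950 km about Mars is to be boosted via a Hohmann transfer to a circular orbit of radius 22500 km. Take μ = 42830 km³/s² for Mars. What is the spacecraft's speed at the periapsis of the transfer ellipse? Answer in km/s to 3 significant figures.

Semi-major axis of the transfer orbit: a_t = (3950 + 22500)/2 = 13225 km.
At periapsis, r = 3950 km.
Applying v² = μ(2/r − 1/a_t): v = 4.295 km/s.

v = 4.30 km/s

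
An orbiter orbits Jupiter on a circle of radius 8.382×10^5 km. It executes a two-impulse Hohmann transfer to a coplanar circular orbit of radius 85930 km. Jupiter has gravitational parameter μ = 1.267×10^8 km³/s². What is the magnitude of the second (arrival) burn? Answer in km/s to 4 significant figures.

The Hohmann ellipse has a_t = (r₁ + r₂)/2 = 4.62065×10^5 km.
On the circular orbit at r = 85930 km, v_c = √(μ/r) = 38.40 km/s.
Transfer-orbit speed at the same r (vis-viva, a = a_t): v_t = √[μ(2/r − 1/a_t)] = 51.72 km/s.
Δv₂ = |v_t − v_c| = |51.72 − 38.40| = 13.32 km/s.

Δv₂ = 13.32 km/s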